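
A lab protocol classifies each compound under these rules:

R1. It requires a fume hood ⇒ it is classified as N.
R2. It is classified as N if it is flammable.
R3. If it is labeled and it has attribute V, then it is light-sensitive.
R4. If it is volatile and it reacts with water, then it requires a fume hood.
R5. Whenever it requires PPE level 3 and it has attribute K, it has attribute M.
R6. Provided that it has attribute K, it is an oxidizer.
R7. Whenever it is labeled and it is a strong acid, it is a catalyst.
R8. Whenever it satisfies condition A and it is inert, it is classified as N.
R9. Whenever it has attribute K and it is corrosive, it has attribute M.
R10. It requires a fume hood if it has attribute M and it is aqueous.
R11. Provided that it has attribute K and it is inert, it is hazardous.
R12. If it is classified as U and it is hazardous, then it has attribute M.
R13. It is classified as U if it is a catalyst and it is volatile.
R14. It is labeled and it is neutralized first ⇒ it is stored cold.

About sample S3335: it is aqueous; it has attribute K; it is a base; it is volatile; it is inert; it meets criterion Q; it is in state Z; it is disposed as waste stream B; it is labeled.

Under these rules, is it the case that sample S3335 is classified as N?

No

Forward chaining from the given facts derives: is an oxidizer, is hazardous.
Rules concluding "it is classified as N": R1 needs "it requires a fume hood"; R2 needs "it is flammable"; R8 needs "it satisfies condition A" — none of these are established.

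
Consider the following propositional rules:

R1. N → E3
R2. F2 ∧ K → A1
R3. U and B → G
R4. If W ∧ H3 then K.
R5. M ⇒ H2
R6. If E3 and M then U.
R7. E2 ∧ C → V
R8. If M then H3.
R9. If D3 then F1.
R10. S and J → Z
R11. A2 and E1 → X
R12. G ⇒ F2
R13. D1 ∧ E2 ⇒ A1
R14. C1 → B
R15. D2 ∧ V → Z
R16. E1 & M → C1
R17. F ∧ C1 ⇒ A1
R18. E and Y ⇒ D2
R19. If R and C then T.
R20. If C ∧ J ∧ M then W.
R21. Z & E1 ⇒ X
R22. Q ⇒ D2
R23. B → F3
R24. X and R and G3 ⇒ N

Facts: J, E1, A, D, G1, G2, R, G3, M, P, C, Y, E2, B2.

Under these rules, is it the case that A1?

Forward chaining from the given facts derives: H2, V, H3, C1, T, W, K, B, F3.
Rules concluding A1: R2 needs F2; R13 needs D1; R17 needs F — none of these are established.

No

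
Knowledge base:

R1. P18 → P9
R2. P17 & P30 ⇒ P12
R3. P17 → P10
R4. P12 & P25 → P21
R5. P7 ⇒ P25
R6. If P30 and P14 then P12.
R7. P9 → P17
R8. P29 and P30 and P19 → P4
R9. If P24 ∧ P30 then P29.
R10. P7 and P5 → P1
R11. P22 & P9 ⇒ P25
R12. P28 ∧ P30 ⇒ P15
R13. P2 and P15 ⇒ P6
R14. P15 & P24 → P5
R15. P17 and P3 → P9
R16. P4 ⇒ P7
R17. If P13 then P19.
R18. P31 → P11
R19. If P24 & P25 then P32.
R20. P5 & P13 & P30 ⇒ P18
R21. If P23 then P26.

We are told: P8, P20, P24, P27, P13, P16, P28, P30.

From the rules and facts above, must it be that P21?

P29  (by R9: P24, P30)
P15  (by R12: P28, P30)
P5  (by R14: P15, P24)
P19  (by R17: P13)
P18  (by R20: P5, P13, P30)
P9  (by R1: P18)
P17  (by R7: P9)
P4  (by R8: P29, P30, P19)
P7  (by R16: P4)
P12  (by R2: P17, P30)
P25  (by R5: P7)
P21  (by R4: P12, P25)

Yes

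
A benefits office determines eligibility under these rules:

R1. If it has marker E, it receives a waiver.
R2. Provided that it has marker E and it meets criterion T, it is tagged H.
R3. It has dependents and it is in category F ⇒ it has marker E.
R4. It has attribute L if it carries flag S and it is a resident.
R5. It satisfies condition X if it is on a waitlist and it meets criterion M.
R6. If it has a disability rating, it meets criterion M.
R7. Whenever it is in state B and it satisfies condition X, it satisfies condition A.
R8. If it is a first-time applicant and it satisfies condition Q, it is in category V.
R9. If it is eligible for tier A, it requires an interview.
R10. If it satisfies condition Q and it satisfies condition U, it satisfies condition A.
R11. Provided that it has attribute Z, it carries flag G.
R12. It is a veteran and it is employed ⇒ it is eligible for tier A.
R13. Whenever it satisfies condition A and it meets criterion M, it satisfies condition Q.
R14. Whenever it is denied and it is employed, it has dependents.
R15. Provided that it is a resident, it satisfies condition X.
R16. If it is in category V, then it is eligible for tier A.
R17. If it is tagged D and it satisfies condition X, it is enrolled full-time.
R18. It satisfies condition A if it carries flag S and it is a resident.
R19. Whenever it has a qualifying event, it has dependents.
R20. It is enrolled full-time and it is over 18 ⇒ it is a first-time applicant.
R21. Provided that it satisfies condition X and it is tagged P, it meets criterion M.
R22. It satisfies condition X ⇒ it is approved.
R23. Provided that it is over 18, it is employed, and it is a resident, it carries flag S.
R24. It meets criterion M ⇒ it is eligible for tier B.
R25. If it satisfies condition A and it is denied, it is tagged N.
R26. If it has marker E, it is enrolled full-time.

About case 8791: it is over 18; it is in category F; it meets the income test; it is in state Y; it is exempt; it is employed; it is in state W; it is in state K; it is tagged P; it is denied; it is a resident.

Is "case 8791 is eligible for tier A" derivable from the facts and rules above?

Yes

By R14 (it is denied, it is employed): it has dependents.
By R15 (it is a resident): it satisfies condition X.
By R21 (it satisfies condition X, it is tagged P): it meets criterion M.
By R23 (it is over 18, it is employed, it is a resident): it carries flag S.
By R3 (it has dependents, it is in category F): it has marker E.
By R18 (it carries flag S, it is a resident): it satisfies condition A.
By R26 (it has marker E): it is enrolled full-time.
By R13 (it satisfies condition A, it meets criterion M): it satisfies condition Q.
By R20 (it is enrolled full-time, it is over 18): it is a first-time applicant.
By R8 (it is a first-time applicant, it satisfies condition Q): it is in category V.
By R16 (it is in category V): it is eligible for tier A.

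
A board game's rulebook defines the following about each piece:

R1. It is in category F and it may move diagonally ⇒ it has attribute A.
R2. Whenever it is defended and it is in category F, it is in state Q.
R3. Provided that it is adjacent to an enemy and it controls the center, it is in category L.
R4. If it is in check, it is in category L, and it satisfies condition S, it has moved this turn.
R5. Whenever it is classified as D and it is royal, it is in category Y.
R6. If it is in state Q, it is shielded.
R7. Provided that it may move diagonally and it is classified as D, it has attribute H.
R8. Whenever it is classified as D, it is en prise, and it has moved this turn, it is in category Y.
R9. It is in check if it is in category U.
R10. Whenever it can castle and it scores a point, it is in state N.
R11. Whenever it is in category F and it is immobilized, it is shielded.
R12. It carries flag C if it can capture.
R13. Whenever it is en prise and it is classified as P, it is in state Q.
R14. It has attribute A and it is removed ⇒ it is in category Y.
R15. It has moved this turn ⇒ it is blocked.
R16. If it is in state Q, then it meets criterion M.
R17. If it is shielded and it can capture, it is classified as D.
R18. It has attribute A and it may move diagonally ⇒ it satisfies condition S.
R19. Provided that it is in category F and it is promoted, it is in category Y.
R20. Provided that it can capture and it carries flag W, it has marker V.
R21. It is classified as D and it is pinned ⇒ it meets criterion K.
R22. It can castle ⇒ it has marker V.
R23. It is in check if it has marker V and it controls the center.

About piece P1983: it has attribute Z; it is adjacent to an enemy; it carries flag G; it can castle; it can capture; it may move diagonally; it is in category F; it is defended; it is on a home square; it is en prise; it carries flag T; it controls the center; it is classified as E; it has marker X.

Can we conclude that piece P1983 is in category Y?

By R1 (it is in category F, it may move diagonally): it has attribute A.
By R2 (it is defended, it is in category F): it is in state Q.
By R3 (it is adjacent to an enemy, it controls the center): it is in category L.
By R6 (it is in state Q): it is shielded.
By R17 (it is shielded, it can capture): it is classified as D.
By R18 (it has attribute A, it may move diagonally): it satisfies condition S.
By R22 (it can castle): it has marker V.
By R23 (it has marker V, it controls the center): it is in check.
By R4 (it is in check, it is in category L, it satisfies condition S): it has moved this turn.
By R8 (it is classified as D, it is en prise, it has moved this turn): it is in category Y.

Yes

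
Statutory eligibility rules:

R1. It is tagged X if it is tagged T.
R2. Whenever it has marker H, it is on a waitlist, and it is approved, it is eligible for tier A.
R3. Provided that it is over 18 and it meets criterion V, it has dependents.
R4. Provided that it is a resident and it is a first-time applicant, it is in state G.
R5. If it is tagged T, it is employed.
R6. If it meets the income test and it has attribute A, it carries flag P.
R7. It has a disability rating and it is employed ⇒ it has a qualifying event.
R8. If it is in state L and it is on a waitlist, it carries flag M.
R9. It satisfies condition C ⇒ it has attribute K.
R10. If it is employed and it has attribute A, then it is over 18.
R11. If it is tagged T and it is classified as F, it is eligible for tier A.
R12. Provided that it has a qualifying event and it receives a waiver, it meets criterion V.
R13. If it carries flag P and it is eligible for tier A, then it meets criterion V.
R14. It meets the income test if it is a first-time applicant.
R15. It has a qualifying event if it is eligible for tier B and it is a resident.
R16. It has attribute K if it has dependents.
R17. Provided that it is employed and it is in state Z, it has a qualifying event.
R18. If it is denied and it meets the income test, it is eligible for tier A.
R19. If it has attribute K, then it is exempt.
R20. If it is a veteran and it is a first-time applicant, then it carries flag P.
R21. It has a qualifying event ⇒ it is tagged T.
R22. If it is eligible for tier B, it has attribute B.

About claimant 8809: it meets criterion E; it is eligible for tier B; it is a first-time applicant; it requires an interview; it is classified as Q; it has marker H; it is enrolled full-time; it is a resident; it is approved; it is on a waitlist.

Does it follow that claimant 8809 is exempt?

Forward chaining from the given facts derives: is eligible for tier A, is in state G, meets the income test, has a qualifying event, is tagged T, has attribute B, is tagged X, is employed.
The only rule concluding "it is exempt" is R19, which needs "it has attribute K"; that is never established.

No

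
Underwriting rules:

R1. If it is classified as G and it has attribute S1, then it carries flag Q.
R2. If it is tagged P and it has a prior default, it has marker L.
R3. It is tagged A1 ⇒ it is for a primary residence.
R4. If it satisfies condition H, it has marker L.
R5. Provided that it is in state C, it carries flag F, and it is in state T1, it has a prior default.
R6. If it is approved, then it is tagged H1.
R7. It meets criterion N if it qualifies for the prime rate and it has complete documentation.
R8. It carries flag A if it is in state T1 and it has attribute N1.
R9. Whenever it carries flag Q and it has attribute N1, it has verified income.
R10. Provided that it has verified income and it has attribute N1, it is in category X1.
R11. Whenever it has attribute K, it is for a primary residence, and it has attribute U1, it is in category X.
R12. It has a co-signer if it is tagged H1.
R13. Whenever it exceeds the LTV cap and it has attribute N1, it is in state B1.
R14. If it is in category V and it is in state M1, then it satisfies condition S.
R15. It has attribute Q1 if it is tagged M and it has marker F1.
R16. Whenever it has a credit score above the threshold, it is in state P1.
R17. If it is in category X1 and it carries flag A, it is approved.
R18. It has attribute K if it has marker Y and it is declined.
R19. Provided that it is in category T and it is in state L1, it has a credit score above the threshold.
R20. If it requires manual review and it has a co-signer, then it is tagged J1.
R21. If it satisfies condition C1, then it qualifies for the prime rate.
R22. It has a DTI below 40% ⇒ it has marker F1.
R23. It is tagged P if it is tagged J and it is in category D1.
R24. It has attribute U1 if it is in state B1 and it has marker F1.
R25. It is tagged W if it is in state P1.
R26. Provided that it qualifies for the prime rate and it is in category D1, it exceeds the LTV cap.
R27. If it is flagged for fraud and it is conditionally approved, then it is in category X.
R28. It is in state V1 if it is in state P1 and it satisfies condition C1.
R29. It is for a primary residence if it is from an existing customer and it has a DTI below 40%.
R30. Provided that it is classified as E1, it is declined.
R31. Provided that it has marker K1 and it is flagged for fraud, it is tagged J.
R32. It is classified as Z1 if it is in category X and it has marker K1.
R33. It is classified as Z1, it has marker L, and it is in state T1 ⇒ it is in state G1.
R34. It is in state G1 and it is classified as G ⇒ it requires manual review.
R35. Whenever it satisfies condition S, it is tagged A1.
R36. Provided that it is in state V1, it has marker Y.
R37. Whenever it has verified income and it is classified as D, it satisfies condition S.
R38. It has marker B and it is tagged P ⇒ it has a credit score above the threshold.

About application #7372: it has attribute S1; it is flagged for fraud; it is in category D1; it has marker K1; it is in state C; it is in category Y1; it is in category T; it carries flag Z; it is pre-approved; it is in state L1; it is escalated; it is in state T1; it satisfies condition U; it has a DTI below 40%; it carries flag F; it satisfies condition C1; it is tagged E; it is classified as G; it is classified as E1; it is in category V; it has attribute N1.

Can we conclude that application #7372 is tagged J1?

Forward chaining from the given facts derives: carries flag Q, has a prior default, carries flag A, has verified income, is in category X1, is approved, has a credit score above the threshold, qualifies for the prime rate, has marker F1, exceeds the LTV cap, is declined, is tagged J, is tagged H1, has a co-signer, is in state B1, is in state P1, is tagged P, has attribute U1, is tagged W, is in state V1, has marker Y, has marker L, has attribute K.
The only rule concluding "it is tagged J1" is R20, which needs "it requires manual review"; that is never established.

No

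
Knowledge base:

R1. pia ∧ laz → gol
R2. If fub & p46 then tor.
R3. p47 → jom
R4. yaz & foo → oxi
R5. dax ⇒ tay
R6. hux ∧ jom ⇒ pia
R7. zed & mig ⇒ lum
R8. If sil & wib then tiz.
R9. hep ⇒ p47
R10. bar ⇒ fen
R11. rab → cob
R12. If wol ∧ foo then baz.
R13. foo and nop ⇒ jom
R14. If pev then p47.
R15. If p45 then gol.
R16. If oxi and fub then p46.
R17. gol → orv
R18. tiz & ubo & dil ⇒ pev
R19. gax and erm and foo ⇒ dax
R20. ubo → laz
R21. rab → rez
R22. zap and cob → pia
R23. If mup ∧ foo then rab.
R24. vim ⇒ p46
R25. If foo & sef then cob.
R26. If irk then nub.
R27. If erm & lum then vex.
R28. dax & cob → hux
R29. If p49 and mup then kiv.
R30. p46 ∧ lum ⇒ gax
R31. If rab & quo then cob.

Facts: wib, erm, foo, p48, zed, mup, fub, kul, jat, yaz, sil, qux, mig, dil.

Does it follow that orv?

No

Forward chaining from the given facts derives: oxi, lum, tiz, p46, rab, vex, gax, tor, cob, dax, rez, hux, tay.
The only rule concluding orv is R17, which needs gol; that is never established.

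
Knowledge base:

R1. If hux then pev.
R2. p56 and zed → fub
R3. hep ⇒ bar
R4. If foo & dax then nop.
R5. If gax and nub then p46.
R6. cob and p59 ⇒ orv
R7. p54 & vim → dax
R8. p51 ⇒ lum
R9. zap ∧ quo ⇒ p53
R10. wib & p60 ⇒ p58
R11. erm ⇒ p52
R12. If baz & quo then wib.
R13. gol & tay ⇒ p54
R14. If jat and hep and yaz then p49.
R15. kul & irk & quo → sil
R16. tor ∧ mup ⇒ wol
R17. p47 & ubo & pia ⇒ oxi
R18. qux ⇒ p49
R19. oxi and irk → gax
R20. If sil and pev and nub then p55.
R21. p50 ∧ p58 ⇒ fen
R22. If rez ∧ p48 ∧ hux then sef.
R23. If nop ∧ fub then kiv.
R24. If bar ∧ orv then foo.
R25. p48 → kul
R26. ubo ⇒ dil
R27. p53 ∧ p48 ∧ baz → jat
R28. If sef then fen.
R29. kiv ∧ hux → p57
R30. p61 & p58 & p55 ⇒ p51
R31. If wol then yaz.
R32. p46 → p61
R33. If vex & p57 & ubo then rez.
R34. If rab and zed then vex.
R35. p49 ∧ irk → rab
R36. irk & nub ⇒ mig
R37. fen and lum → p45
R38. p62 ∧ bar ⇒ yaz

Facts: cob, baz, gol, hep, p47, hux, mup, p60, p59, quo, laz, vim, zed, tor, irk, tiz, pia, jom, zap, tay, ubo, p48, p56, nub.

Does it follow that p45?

Yes

pev  (by R1: hux)
fub  (by R2: p56, zed)
bar  (by R3: hep)
orv  (by R6: cob, p59)
p53  (by R9: zap, quo)
wib  (by R12: baz, quo)
p54  (by R13: gol, tay)
wol  (by R16: tor, mup)
oxi  (by R17: p47, ubo, pia)
gax  (by R19: oxi, irk)
foo  (by R24: bar, orv)
kul  (by R25: p48)
jat  (by R27: p53, p48, baz)
yaz  (by R31: wol)
p46  (by R5: gax, nub)
dax  (by R7: p54, vim)
p58  (by R10: wib, p60)
p49  (by R14: jat, hep, yaz)
sil  (by R15: kul, irk, quo)
p55  (by R20: sil, pev, nub)
p61  (by R32: p46)
rab  (by R35: p49, irk)
nop  (by R4: foo, dax)
kiv  (by R23: nop, fub)
p57  (by R29: kiv, hux)
p51  (by R30: p61, p58, p55)
vex  (by R34: rab, zed)
lum  (by R8: p51)
rez  (by R33: vex, p57, ubo)
sef  (by R22: rez, p48, hux)
fen  (by R28: sef)
p45  (by R37: fen, lum)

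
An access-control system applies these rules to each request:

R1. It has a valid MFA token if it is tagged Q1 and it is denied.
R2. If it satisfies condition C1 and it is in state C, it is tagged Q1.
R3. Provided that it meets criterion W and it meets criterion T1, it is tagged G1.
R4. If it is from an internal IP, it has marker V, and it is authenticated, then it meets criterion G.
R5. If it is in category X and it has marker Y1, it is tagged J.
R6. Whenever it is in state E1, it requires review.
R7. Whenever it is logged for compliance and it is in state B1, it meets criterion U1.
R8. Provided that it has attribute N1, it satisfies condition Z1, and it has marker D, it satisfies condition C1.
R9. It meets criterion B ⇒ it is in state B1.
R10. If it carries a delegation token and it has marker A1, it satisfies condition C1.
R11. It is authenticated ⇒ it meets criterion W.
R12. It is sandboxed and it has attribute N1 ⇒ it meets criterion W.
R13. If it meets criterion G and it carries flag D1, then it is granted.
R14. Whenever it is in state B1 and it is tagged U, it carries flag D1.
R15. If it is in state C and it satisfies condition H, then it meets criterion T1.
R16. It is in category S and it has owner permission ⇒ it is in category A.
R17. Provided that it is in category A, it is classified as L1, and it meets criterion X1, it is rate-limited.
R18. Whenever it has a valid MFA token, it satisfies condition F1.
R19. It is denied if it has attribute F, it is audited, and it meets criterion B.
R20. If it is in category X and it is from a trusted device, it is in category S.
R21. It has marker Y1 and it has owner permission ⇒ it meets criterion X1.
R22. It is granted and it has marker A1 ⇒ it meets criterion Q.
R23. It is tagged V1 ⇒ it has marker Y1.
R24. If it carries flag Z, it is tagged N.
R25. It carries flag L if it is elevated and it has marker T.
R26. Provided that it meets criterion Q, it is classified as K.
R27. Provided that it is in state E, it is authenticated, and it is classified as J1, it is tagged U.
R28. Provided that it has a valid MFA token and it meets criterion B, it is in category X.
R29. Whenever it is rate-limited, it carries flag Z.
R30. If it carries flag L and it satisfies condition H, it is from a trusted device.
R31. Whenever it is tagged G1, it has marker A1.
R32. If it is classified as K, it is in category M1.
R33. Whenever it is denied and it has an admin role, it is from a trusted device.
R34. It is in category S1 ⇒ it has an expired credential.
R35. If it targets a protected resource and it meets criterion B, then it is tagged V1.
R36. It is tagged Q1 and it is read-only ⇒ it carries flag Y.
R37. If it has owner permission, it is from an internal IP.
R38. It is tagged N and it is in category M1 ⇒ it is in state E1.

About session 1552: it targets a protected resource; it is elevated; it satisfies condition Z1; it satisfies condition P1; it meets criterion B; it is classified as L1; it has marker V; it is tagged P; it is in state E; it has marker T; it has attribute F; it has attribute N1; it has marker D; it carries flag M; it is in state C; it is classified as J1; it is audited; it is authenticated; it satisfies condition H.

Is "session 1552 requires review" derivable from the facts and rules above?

Forward chaining from the given facts derives: satisfies condition C1, is in state B1, meets criterion W, meets criterion T1, is denied, carries flag L, is tagged U, is from a trusted device, is tagged V1, is tagged Q1, is tagged G1, carries flag D1, has marker Y1, has marker A1, has a valid MFA token, satisfies condition F1, is in category X, is tagged J, is in category S.
The only rule concluding "it requires review" is R6, which needs "it is in state E1"; that is never established.

No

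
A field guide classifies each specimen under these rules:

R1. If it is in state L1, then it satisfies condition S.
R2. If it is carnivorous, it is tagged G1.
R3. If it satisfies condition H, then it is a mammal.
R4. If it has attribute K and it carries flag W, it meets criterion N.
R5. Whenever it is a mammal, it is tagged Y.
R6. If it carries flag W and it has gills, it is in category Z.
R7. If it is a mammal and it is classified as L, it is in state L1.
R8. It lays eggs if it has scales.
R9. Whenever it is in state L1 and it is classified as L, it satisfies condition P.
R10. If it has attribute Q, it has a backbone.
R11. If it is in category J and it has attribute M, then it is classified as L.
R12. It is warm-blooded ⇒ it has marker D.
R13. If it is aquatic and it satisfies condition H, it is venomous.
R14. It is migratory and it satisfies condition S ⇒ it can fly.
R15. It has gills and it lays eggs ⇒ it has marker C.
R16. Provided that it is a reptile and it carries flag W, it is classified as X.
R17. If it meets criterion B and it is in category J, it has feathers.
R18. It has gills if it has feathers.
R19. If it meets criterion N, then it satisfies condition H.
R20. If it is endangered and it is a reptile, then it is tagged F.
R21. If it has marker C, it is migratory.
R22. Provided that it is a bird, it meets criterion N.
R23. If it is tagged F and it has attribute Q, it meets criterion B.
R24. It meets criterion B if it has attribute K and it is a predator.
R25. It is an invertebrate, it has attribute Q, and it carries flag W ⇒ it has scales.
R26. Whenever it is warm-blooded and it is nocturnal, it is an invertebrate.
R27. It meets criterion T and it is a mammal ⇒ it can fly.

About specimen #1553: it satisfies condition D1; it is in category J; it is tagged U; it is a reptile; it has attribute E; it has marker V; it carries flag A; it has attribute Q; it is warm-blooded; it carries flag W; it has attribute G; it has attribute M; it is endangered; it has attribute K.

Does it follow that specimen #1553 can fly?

Forward chaining from the given facts derives: meets criterion N, has a backbone, is classified as L, has marker D, is classified as X, satisfies condition H, is tagged F, meets criterion B, is a mammal, is tagged Y, is in state L1, satisfies condition P, has feathers, has gills, satisfies condition S, is in category Z.
Rules concluding "it can fly": R14 needs "it is migratory"; R27 needs "it meets criterion T" — none of these are established.

No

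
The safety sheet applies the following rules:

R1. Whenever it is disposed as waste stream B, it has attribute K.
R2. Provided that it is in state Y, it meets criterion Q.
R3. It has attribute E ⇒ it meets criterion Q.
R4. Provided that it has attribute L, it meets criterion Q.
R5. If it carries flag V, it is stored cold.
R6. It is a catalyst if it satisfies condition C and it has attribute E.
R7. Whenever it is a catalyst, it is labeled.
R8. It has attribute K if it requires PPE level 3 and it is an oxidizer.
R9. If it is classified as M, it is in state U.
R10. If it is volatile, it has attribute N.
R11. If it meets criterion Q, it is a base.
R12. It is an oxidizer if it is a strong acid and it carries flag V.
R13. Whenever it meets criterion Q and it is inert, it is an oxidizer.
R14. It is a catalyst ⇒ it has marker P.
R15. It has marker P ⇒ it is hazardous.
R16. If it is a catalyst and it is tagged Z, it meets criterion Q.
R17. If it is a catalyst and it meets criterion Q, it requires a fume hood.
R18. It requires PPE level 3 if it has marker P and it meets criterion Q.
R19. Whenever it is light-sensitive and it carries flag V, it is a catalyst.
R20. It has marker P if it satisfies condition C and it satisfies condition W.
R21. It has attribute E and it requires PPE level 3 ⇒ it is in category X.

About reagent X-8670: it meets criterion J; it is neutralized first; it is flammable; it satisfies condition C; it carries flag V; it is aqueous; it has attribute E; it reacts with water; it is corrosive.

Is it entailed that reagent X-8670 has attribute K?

Forward chaining from the given facts derives: meets criterion Q, is stored cold, is a catalyst, is labeled, is a base, has marker P, is hazardous, requires a fume hood, requires PPE level 3, is in category X.
Rules concluding "it has attribute K": R1 needs "it is disposed as waste stream B"; R8 needs "it is an oxidizer" — none of these are established.

No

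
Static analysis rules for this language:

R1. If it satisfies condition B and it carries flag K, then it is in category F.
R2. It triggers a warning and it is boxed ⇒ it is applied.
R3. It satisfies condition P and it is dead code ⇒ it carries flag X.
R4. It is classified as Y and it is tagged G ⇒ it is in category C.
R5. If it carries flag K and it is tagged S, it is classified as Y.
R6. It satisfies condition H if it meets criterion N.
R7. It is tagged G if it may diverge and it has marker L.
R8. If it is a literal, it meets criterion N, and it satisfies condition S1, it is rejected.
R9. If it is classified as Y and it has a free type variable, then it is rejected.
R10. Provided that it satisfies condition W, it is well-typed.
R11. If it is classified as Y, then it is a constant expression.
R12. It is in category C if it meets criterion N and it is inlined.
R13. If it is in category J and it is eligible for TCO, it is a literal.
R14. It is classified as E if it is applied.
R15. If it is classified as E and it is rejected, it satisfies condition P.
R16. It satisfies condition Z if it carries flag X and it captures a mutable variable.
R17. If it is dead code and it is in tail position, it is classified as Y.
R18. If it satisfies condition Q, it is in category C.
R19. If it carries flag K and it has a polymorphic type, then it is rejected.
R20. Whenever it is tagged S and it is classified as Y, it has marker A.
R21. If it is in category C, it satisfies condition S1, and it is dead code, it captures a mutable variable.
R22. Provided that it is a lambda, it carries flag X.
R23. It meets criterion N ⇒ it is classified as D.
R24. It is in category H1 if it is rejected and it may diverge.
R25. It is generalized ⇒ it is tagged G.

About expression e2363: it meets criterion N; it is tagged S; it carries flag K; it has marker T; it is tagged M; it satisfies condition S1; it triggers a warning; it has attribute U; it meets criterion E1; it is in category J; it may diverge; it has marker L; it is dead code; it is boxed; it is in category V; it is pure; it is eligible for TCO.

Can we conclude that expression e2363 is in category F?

No

Forward chaining from the given facts derives: is applied, is classified as Y, satisfies condition H, is tagged G, is a constant expression, is a literal, is classified as E, has marker A, is classified as D, is in category C, is rejected, satisfies condition P, captures a mutable variable, is in category H1, carries flag X, satisfies condition Z.
The only rule concluding "it is in category F" is R1, which needs "it satisfies condition B"; that is never established.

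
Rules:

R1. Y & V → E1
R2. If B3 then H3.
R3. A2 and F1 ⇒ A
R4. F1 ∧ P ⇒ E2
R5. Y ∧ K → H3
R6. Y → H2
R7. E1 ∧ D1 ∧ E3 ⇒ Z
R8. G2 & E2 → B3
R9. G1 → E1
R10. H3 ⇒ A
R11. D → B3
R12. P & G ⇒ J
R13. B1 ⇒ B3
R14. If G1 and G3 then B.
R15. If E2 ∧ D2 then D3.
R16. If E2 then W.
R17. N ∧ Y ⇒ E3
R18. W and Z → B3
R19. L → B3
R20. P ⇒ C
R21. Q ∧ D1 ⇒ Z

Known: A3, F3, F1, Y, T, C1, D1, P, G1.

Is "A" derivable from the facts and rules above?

No

Forward chaining from the given facts derives: E2, H2, E1, W, C.
Rules concluding A: R3 needs A2; R10 needs H3 — none of these are established.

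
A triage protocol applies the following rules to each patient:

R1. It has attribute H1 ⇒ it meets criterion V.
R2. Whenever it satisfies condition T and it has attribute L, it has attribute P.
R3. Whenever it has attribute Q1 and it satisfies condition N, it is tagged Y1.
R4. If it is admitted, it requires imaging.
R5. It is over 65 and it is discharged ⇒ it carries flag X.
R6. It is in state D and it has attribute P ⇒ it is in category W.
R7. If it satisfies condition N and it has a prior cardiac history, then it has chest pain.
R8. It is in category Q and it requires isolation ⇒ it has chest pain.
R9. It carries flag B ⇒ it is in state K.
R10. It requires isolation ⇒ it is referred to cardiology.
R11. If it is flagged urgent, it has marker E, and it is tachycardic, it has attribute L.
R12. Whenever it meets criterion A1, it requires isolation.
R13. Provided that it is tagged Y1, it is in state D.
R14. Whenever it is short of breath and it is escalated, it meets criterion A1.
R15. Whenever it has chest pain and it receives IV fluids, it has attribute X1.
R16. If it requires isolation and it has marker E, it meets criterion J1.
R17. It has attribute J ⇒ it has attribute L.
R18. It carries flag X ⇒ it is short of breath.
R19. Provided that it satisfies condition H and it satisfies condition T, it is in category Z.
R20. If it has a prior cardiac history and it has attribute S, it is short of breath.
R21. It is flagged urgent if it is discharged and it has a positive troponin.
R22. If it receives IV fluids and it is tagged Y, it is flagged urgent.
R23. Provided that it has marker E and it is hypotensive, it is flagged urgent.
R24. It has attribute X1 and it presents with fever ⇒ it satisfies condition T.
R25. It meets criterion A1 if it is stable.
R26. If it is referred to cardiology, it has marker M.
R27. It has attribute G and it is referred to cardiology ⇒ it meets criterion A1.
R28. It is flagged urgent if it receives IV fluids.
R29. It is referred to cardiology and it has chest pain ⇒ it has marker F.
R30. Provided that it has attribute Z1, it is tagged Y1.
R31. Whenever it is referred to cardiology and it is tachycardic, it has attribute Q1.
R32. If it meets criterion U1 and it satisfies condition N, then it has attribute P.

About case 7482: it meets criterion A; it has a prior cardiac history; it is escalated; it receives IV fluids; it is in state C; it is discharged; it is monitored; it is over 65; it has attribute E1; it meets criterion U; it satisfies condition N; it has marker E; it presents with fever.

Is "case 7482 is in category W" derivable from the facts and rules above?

Forward chaining from the given facts derives: carries flag X, has chest pain, has attribute X1, is short of breath, satisfies condition T, is flagged urgent, meets criterion A1, requires isolation, meets criterion J1, is referred to cardiology, has marker M, has marker F.
The only rule concluding "it is in category W" is R6, which needs "it is in state D"; that is never established.

No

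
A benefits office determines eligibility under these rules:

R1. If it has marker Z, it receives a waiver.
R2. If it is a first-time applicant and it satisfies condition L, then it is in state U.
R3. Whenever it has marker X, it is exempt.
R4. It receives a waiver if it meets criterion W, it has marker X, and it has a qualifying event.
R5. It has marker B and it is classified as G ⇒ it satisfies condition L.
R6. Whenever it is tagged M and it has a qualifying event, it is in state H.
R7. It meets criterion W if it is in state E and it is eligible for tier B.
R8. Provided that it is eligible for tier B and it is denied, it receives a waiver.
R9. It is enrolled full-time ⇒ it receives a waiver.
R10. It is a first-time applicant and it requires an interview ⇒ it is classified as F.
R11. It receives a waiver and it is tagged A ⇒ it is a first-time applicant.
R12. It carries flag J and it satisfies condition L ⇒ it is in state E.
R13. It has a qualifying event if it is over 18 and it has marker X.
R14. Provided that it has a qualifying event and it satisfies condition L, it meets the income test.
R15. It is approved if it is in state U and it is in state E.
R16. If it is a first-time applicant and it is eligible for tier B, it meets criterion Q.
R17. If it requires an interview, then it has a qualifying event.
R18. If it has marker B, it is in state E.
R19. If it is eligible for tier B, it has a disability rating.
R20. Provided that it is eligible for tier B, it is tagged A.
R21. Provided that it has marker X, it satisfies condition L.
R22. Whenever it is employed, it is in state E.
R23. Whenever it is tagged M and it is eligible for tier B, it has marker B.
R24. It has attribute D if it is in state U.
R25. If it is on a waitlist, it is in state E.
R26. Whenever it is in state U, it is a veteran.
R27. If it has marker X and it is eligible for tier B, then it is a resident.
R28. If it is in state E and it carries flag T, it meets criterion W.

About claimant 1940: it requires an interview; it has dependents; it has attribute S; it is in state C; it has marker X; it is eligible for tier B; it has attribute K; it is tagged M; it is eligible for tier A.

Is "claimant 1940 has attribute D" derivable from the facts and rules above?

By R17 (it requires an interview): it has a qualifying event.
By R20 (it is eligible for tier B): it is tagged A.
By R21 (it has marker X): it satisfies condition L.
By R23 (it is tagged M, it is eligible for tier B): it has marker B.
By R18 (it has marker B): it is in state E.
By R7 (it is in state E, it is eligible for tier B): it meets criterion W.
By R4 (it meets criterion W, it has marker X, it has a qualifying event): it receives a waiver.
By R11 (it receives a waiver, it is tagged A): it is a first-time applicant.
By R2 (it is a first-time applicant, it satisfies condition L): it is in state U.
By R24 (it is in state U): it has attribute D.

Yes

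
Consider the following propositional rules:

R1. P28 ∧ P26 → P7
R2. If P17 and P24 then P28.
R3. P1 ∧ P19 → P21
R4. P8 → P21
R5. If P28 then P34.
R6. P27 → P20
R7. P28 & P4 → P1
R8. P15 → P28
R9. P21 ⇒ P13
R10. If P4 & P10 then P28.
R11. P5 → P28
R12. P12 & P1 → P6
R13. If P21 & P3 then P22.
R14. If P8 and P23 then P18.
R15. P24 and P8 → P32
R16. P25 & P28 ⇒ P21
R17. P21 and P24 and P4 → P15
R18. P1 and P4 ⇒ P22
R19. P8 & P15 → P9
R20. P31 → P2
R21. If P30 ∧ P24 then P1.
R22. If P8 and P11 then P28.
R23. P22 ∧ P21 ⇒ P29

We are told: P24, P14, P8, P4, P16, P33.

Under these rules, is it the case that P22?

P21  (by R4: P8)
P15  (by R17: P21, P24, P4)
P28  (by R8: P15)
P1  (by R7: P28, P4)
P22  (by R18: P1, P4)

Yes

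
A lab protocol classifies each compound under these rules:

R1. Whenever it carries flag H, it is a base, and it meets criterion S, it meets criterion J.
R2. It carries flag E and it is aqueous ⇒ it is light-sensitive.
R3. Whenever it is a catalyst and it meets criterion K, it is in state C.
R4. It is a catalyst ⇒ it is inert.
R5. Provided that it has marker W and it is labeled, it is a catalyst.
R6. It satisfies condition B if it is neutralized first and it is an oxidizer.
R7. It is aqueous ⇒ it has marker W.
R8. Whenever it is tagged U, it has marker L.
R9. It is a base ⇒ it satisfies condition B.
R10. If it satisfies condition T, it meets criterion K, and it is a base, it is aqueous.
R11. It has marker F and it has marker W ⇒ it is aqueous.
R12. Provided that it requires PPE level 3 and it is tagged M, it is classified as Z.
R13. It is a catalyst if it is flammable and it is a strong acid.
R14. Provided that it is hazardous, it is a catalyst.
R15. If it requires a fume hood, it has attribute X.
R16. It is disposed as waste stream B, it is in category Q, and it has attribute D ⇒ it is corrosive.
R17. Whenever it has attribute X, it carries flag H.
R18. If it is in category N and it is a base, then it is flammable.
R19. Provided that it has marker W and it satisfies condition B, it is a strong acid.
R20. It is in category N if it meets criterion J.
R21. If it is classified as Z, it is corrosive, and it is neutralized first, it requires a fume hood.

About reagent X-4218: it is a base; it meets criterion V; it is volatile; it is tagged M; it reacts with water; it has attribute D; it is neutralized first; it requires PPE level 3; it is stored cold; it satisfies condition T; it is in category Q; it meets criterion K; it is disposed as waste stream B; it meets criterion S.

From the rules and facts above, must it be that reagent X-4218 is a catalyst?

By R9 (it is a base): it satisfies condition B.
By R10 (it satisfies condition T, it meets criterion K, it is a base): it is aqueous.
By R12 (it requires PPE level 3, it is tagged M): it is classified as Z.
By R16 (it is disposed as waste stream B, it is in category Q, it has attribute D): it is corrosive.
By R21 (it is classified as Z, it is corrosive, it is neutralized first): it requires a fume hood.
By R7 (it is aqueous): it has marker W.
By R15 (it requires a fume hood): it has attribute X.
By R17 (it has attribute X): it carries flag H.
By R19 (it has marker W, it satisfies condition B): it is a strong acid.
By R1 (it carries flag H, it is a base, it meets criterion S): it meets criterion J.
By R20 (it meets criterion J): it is in category N.
By R18 (it is in category N, it is a base): it is flammable.
By R13 (it is flammable, it is a strong acid): it is a catalyst.

Yes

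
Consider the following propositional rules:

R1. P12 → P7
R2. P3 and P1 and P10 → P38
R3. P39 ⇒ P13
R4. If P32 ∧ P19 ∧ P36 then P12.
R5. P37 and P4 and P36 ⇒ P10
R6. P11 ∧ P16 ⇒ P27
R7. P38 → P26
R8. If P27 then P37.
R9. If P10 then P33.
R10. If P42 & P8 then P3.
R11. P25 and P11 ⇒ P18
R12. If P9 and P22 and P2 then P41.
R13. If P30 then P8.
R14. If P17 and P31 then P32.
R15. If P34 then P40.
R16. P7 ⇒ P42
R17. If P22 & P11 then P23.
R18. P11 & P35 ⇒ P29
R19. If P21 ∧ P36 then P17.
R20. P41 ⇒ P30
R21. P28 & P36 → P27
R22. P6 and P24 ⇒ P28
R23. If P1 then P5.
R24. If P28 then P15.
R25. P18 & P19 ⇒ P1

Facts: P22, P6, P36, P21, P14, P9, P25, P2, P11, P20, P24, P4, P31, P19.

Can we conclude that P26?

Yes

P18  (by R11: P25, P11)
P41  (by R12: P9, P22, P2)
P17  (by R19: P21, P36)
P30  (by R20: P41)
P28  (by R22: P6, P24)
P1  (by R25: P18, P19)
P8  (by R13: P30)
P32  (by R14: P17, P31)
P27  (by R21: P28, P36)
P12  (by R4: P32, P19, P36)
P37  (by R8: P27)
P7  (by R1: P12)
P10  (by R5: P37, P4, P36)
P42  (by R16: P7)
P3  (by R10: P42, P8)
P38  (by R2: P3, P1, P10)
P26  (by R7: P38)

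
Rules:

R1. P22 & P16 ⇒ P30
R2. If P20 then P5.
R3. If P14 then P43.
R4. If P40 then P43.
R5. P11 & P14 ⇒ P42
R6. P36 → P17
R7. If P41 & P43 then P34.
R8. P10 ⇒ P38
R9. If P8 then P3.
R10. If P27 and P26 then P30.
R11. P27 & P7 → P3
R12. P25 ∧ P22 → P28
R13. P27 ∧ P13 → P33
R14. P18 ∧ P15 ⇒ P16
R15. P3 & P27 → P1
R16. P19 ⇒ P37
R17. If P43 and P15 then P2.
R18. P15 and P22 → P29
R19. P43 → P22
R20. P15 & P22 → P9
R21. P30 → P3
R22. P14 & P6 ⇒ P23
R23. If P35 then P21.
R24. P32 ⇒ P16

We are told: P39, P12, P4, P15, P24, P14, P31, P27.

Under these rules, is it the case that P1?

Forward chaining from the given facts derives: P43, P2, P22, P9, P29.
The only rule concluding P1 is R15, which needs P3; that is never established.

No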